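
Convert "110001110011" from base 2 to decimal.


Input: "110001110011" in base 2
Positional expansion:
  Digit '1' (value 1) x 2^11 = 2048
  Digit '1' (value 1) x 2^10 = 1024
  Digit '0' (value 0) x 2^9 = 0
  Digit '0' (value 0) x 2^8 = 0
  Digit '0' (value 0) x 2^7 = 0
  Digit '1' (value 1) x 2^6 = 64
  Digit '1' (value 1) x 2^5 = 32
  Digit '1' (value 1) x 2^4 = 16
  Digit '0' (value 0) x 2^3 = 0
  Digit '0' (value 0) x 2^2 = 0
  Digit '1' (value 1) x 2^1 = 2
  Digit '1' (value 1) x 2^0 = 1
Sum = 3187

3187


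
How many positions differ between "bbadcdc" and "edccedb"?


Comparing "bbadcdc" and "edccedb" position by position:
  Position 0: 'b' vs 'e' => DIFFER
  Position 1: 'b' vs 'd' => DIFFER
  Position 2: 'a' vs 'c' => DIFFER
  Position 3: 'd' vs 'c' => DIFFER
  Position 4: 'c' vs 'e' => DIFFER
  Position 5: 'd' vs 'd' => same
  Position 6: 'c' vs 'b' => DIFFER
Positions that differ: 6

6


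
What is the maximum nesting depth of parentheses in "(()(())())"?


Input: "(()(())())"
Tracking depth:
  Position 0 '(': depth becomes 1
  Position 1 '(': depth becomes 2
  Position 2 ')': depth becomes 1
  Position 3 '(': depth becomes 2
  Position 4 '(': depth becomes 3
  Position 5 ')': depth becomes 2
  Position 6 ')': depth becomes 1
  Position 7 '(': depth becomes 2
  Position 8 ')': depth becomes 1
  Position 9 ')': depth becomes 0
Maximum depth reached: 3

3


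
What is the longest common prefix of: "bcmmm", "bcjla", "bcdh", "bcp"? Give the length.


Words: bcmmm, bcjla, bcdh, bcp
  Position 0: all 'b' => match
  Position 1: all 'c' => match
  Position 2: ('m', 'j', 'd', 'p') => mismatch, stop
LCP = "bc" (length 2)

2


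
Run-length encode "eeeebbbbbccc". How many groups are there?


Input: eeeebbbbbccc
Scanning for consecutive runs:
  Group 1: 'e' x 4 (positions 0-3)
  Group 2: 'b' x 5 (positions 4-8)
  Group 3: 'c' x 3 (positions 9-11)
Total groups: 3

3


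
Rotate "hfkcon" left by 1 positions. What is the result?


Input: "hfkcon", rotate left by 1
First 1 characters: "h"
Remaining characters: "fkcon"
Concatenate remaining + first: "fkcon" + "h" = "fkconh"

fkconh


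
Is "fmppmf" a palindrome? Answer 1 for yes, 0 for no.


Input: fmppmf
Reversed: fmppmf
  Compare pos 0 ('f') with pos 5 ('f'): match
  Compare pos 1 ('m') with pos 4 ('m'): match
  Compare pos 2 ('p') with pos 3 ('p'): match
Result: palindrome

1


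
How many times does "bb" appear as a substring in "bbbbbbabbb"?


Searching for "bb" in "bbbbbbabbb"
Scanning each position:
  Position 0: "bb" => MATCH
  Position 1: "bb" => MATCH
  Position 2: "bb" => MATCH
  Position 3: "bb" => MATCH
  Position 4: "bb" => MATCH
  Position 5: "ba" => no
  Position 6: "ab" => no
  Position 7: "bb" => MATCH
  Position 8: "bb" => MATCH
Total occurrences: 7

7


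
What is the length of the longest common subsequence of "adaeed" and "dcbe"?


LCS of "adaeed" and "dcbe"
DP table:
           d    c    b    e
      0    0    0    0    0
  a   0    0    0    0    0
  d   0    1    1    1    1
  a   0    1    1    1    1
  e   0    1    1    1    2
  e   0    1    1    1    2
  d   0    1    1    1    2
LCS length = dp[6][4] = 2

2


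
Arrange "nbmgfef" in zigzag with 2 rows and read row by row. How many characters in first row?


Zigzag "nbmgfef" into 2 rows:
Placing characters:
  'n' => row 0
  'b' => row 1
  'm' => row 0
  'g' => row 1
  'f' => row 0
  'e' => row 1
  'f' => row 0
Rows:
  Row 0: "nmff"
  Row 1: "bge"
First row length: 4

4


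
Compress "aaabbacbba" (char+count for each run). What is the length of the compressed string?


Input: aaabbacbba
Runs:
  'a' x 3 => "a3"
  'b' x 2 => "b2"
  'a' x 1 => "a1"
  'c' x 1 => "c1"
  'b' x 2 => "b2"
  'a' x 1 => "a1"
Compressed: "a3b2a1c1b2a1"
Compressed length: 12

12


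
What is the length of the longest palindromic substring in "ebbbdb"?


Input: "ebbbdb"
Checking substrings for palindromes:
  [1:4] "bbb" (len 3) => palindrome
  [3:6] "bdb" (len 3) => palindrome
  [1:3] "bb" (len 2) => palindrome
  [2:4] "bb" (len 2) => palindrome
Longest palindromic substring: "bbb" with length 3

3


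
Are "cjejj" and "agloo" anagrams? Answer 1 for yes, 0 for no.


Strings: "cjejj", "agloo"
Sorted first:  cejjj
Sorted second: agloo
Differ at position 0: 'c' vs 'a' => not anagrams

0


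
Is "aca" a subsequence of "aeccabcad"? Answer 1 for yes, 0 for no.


Check if "aca" is a subsequence of "aeccabcad"
Greedy scan:
  Position 0 ('a'): matches sub[0] = 'a'
  Position 1 ('e'): no match needed
  Position 2 ('c'): matches sub[1] = 'c'
  Position 3 ('c'): no match needed
  Position 4 ('a'): matches sub[2] = 'a'
  Position 5 ('b'): no match needed
  Position 6 ('c'): no match needed
  Position 7 ('a'): no match needed
  Position 8 ('d'): no match needed
All 3 characters matched => is a subsequence

1


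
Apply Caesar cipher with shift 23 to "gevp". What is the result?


Caesar cipher: shift "gevp" by 23
  'g' (pos 6) + 23 = pos 3 = 'd'
  'e' (pos 4) + 23 = pos 1 = 'b'
  'v' (pos 21) + 23 = pos 18 = 's'
  'p' (pos 15) + 23 = pos 12 = 'm'
Result: dbsm

dbsm


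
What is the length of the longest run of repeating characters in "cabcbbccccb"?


Input: "cabcbbccccb"
Scanning for longest run:
  Position 1 ('a'): new char, reset run to 1
  Position 2 ('b'): new char, reset run to 1
  Position 3 ('c'): new char, reset run to 1
  Position 4 ('b'): new char, reset run to 1
  Position 5 ('b'): continues run of 'b', length=2
  Position 6 ('c'): new char, reset run to 1
  Position 7 ('c'): continues run of 'c', length=2
  Position 8 ('c'): continues run of 'c', length=3
  Position 9 ('c'): continues run of 'c', length=4
  Position 10 ('b'): new char, reset run to 1
Longest run: 'c' with length 4

4


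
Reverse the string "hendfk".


Input: hendfk
Reading characters right to left:
  Position 5: 'k'
  Position 4: 'f'
  Position 3: 'd'
  Position 2: 'n'
  Position 1: 'e'
  Position 0: 'h'
Reversed: kfdneh

kfdneh


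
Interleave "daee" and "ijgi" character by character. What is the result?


Interleaving "daee" and "ijgi":
  Position 0: 'd' from first, 'i' from second => "di"
  Position 1: 'a' from first, 'j' from second => "aj"
  Position 2: 'e' from first, 'g' from second => "eg"
  Position 3: 'e' from first, 'i' from second => "ei"
Result: diajegei

diajegei


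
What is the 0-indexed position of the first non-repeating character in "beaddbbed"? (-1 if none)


Input: beaddbbed
Character frequencies:
  'a': 1
  'b': 3
  'd': 3
  'e': 2
Scanning left to right for freq == 1:
  Position 0 ('b'): freq=3, skip
  Position 1 ('e'): freq=2, skip
  Position 2 ('a'): unique! => answer = 2

2


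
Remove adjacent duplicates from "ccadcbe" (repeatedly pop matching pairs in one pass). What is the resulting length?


Input: ccadcbe
Stack-based adjacent duplicate removal:
  Read 'c': push. Stack: c
  Read 'c': matches stack top 'c' => pop. Stack: (empty)
  Read 'a': push. Stack: a
  Read 'd': push. Stack: ad
  Read 'c': push. Stack: adc
  Read 'b': push. Stack: adcb
  Read 'e': push. Stack: adcbe
Final stack: "adcbe" (length 5)

5


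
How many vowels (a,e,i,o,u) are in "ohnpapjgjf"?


Input: ohnpapjgjf
Checking each character:
  'o' at position 0: vowel (running total: 1)
  'h' at position 1: consonant
  'n' at position 2: consonant
  'p' at position 3: consonant
  'a' at position 4: vowel (running total: 2)
  'p' at position 5: consonant
  'j' at position 6: consonant
  'g' at position 7: consonant
  'j' at position 8: consonant
  'f' at position 9: consonant
Total vowels: 2

2


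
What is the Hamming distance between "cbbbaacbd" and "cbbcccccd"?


Comparing "cbbbaacbd" and "cbbcccccd" position by position:
  Position 0: 'c' vs 'c' => same
  Position 1: 'b' vs 'b' => same
  Position 2: 'b' vs 'b' => same
  Position 3: 'b' vs 'c' => differ
  Position 4: 'a' vs 'c' => differ
  Position 5: 'a' vs 'c' => differ
  Position 6: 'c' vs 'c' => same
  Position 7: 'b' vs 'c' => differ
  Position 8: 'd' vs 'd' => same
Total differences (Hamming distance): 4

4


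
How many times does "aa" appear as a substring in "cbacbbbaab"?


Searching for "aa" in "cbacbbbaab"
Scanning each position:
  Position 0: "cb" => no
  Position 1: "ba" => no
  Position 2: "ac" => no
  Position 3: "cb" => no
  Position 4: "bb" => no
  Position 5: "bb" => no
  Position 6: "ba" => no
  Position 7: "aa" => MATCH
  Position 8: "ab" => no
Total occurrences: 1

1


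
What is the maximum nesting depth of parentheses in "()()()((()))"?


Input: "()()()((()))"
Tracking depth:
  Position 0 '(': depth becomes 1
  Position 1 ')': depth becomes 0
  Position 2 '(': depth becomes 1
  Position 3 ')': depth becomes 0
  Position 4 '(': depth becomes 1
  Position 5 ')': depth becomes 0
  Position 6 '(': depth becomes 1
  Position 7 '(': depth becomes 2
  Position 8 '(': depth becomes 3
  Position 9 ')': depth becomes 2
  Position 10 ')': depth becomes 1
  Position 11 ')': depth becomes 0
Maximum depth reached: 3

3


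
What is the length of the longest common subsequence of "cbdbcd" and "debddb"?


LCS of "cbdbcd" and "debddb"
DP table:
           d    e    b    d    d    b
      0    0    0    0    0    0    0
  c   0    0    0    0    0    0    0
  b   0    0    0    1    1    1    1
  d   0    1    1    1    2    2    2
  b   0    1    1    2    2    2    3
  c   0    1    1    2    2    2    3
  d   0    1    1    2    3    3    3
LCS length = dp[6][6] = 3

3


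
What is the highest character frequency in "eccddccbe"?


Input: eccddccbe
Character counts:
  'b': 1
  'c': 4
  'd': 2
  'e': 2
Maximum frequency: 4

4


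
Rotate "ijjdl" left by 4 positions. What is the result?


Input: "ijjdl", rotate left by 4
First 4 characters: "ijjd"
Remaining characters: "l"
Concatenate remaining + first: "l" + "ijjd" = "lijjd"

lijjd


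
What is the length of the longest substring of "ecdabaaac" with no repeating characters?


Input: "ecdabaaac"
Sliding window (track last position of each char):
  Position 0 ('e'): window [0,0] length 1 -- new best
  Position 1 ('c'): window [0,1] length 2 -- new best
  Position 2 ('d'): window [0,2] length 3 -- new best
  Position 3 ('a'): window [0,3] length 4 -- new best
  Position 4 ('b'): window [0,4] length 5 -- new best
  Position 5 ('a'): repeat (last at 3), move window start to 4
  Position 5 ('a'): window [4,5] length 2
  Position 6 ('a'): repeat (last at 5), move window start to 6
  Position 6 ('a'): window [6,6] length 1
  Position 7 ('a'): repeat (last at 6), move window start to 7
  Position 7 ('a'): window [7,7] length 1
  Position 8 ('c'): window [7,8] length 2
Longest substring with no repeats: "ecdab" with length 5

5


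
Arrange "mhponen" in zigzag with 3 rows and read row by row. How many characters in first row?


Zigzag "mhponen" into 3 rows:
Placing characters:
  'm' => row 0
  'h' => row 1
  'p' => row 2
  'o' => row 1
  'n' => row 0
  'e' => row 1
  'n' => row 2
Rows:
  Row 0: "mn"
  Row 1: "hoe"
  Row 2: "pn"
First row length: 2

2


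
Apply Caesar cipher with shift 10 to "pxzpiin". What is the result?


Caesar cipher: shift "pxzpiin" by 10
  'p' (pos 15) + 10 = pos 25 = 'z'
  'x' (pos 23) + 10 = pos 7 = 'h'
  'z' (pos 25) + 10 = pos 9 = 'j'
  'p' (pos 15) + 10 = pos 25 = 'z'
  'i' (pos 8) + 10 = pos 18 = 's'
  'i' (pos 8) + 10 = pos 18 = 's'
  'n' (pos 13) + 10 = pos 23 = 'x'
Result: zhjzssx

zhjzssx


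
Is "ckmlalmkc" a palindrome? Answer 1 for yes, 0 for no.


Input: ckmlalmkc
Reversed: ckmlalmkc
  Compare pos 0 ('c') with pos 8 ('c'): match
  Compare pos 1 ('k') with pos 7 ('k'): match
  Compare pos 2 ('m') with pos 6 ('m'): match
  Compare pos 3 ('l') with pos 5 ('l'): match
Result: palindrome

1


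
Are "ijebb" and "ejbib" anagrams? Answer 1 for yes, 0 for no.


Strings: "ijebb", "ejbib"
Sorted first:  bbeij
Sorted second: bbeij
Sorted forms match => anagrams

1


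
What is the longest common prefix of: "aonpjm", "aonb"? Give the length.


Words: aonpjm, aonb
  Position 0: all 'a' => match
  Position 1: all 'o' => match
  Position 2: all 'n' => match
  Position 3: ('p', 'b') => mismatch, stop
LCP = "aon" (length 3)

3


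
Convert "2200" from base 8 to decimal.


Input: "2200" in base 8
Positional expansion:
  Digit '2' (value 2) x 8^3 = 1024
  Digit '2' (value 2) x 8^2 = 128
  Digit '0' (value 0) x 8^1 = 0
  Digit '0' (value 0) x 8^0 = 0
Sum = 1152

1152


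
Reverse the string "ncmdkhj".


Input: ncmdkhj
Reading characters right to left:
  Position 6: 'j'
  Position 5: 'h'
  Position 4: 'k'
  Position 3: 'd'
  Position 2: 'm'
  Position 1: 'c'
  Position 0: 'n'
Reversed: jhkdmcn

jhkdmcn


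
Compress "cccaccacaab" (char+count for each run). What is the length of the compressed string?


Input: cccaccacaab
Runs:
  'c' x 3 => "c3"
  'a' x 1 => "a1"
  'c' x 2 => "c2"
  'a' x 1 => "a1"
  'c' x 1 => "c1"
  'a' x 2 => "a2"
  'b' x 1 => "b1"
Compressed: "c3a1c2a1c1a2b1"
Compressed length: 14

14


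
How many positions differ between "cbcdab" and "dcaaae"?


Comparing "cbcdab" and "dcaaae" position by position:
  Position 0: 'c' vs 'd' => DIFFER
  Position 1: 'b' vs 'c' => DIFFER
  Position 2: 'c' vs 'a' => DIFFER
  Position 3: 'd' vs 'a' => DIFFER
  Position 4: 'a' vs 'a' => same
  Position 5: 'b' vs 'e' => DIFFER
Positions that differ: 5

5


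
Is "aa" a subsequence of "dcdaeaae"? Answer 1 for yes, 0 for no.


Check if "aa" is a subsequence of "dcdaeaae"
Greedy scan:
  Position 0 ('d'): no match needed
  Position 1 ('c'): no match needed
  Position 2 ('d'): no match needed
  Position 3 ('a'): matches sub[0] = 'a'
  Position 4 ('e'): no match needed
  Position 5 ('a'): matches sub[1] = 'a'
  Position 6 ('a'): no match needed
  Position 7 ('e'): no match needed
All 2 characters matched => is a subsequence

1


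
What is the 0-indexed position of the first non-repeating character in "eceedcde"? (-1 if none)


Input: eceedcde
Character frequencies:
  'c': 2
  'd': 2
  'e': 4
Scanning left to right for freq == 1:
  Position 0 ('e'): freq=4, skip
  Position 1 ('c'): freq=2, skip
  Position 2 ('e'): freq=4, skip
  Position 3 ('e'): freq=4, skip
  Position 4 ('d'): freq=2, skip
  Position 5 ('c'): freq=2, skip
  Position 6 ('d'): freq=2, skip
  Position 7 ('e'): freq=4, skip
  No unique character found => answer = -1

-1


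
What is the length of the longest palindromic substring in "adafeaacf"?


Input: "adafeaacf"
Checking substrings for palindromes:
  [0:3] "ada" (len 3) => palindrome
  [5:7] "aa" (len 2) => palindrome
Longest palindromic substring: "ada" with length 3

3


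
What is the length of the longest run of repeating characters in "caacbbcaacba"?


Input: "caacbbcaacba"
Scanning for longest run:
  Position 1 ('a'): new char, reset run to 1
  Position 2 ('a'): continues run of 'a', length=2
  Position 3 ('c'): new char, reset run to 1
  Position 4 ('b'): new char, reset run to 1
  Position 5 ('b'): continues run of 'b', length=2
  Position 6 ('c'): new char, reset run to 1
  Position 7 ('a'): new char, reset run to 1
  Position 8 ('a'): continues run of 'a', length=2
  Position 9 ('c'): new char, reset run to 1
  Position 10 ('b'): new char, reset run to 1
  Position 11 ('a'): new char, reset run to 1
Longest run: 'a' with length 2

2


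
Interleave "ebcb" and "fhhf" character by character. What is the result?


Interleaving "ebcb" and "fhhf":
  Position 0: 'e' from first, 'f' from second => "ef"
  Position 1: 'b' from first, 'h' from second => "bh"
  Position 2: 'c' from first, 'h' from second => "ch"
  Position 3: 'b' from first, 'f' from second => "bf"
Result: efbhchbf

efbhchbf


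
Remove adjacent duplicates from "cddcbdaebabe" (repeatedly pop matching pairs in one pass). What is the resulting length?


Input: cddcbdaebabe
Stack-based adjacent duplicate removal:
  Read 'c': push. Stack: c
  Read 'd': push. Stack: cd
  Read 'd': matches stack top 'd' => pop. Stack: c
  Read 'c': matches stack top 'c' => pop. Stack: (empty)
  Read 'b': push. Stack: b
  Read 'd': push. Stack: bd
  Read 'a': push. Stack: bda
  Read 'e': push. Stack: bdae
  Read 'b': push. Stack: bdaeb
  Read 'a': push. Stack: bdaeba
  Read 'b': push. Stack: bdaebab
  Read 'e': push. Stack: bdaebabe
Final stack: "bdaebabe" (length 8)

8


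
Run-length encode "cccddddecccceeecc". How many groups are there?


Input: cccddddecccceeecc
Scanning for consecutive runs:
  Group 1: 'c' x 3 (positions 0-2)
  Group 2: 'd' x 4 (positions 3-6)
  Group 3: 'e' x 1 (positions 7-7)
  Group 4: 'c' x 4 (positions 8-11)
  Group 5: 'e' x 3 (positions 12-14)
  Group 6: 'c' x 2 (positions 15-16)
Total groups: 6

6


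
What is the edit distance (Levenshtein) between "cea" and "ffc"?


Computing edit distance: "cea" -> "ffc"
DP table:
           f    f    c
      0    1    2    3
  c   1    1    2    2
  e   2    2    2    3
  a   3    3    3    3
Edit distance = dp[3][3] = 3

3


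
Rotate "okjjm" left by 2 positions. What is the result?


Input: "okjjm", rotate left by 2
First 2 characters: "ok"
Remaining characters: "jjm"
Concatenate remaining + first: "jjm" + "ok" = "jjmok"

jjmok


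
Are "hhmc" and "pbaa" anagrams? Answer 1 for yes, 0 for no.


Strings: "hhmc", "pbaa"
Sorted first:  chhm
Sorted second: aabp
Differ at position 0: 'c' vs 'a' => not anagrams

0


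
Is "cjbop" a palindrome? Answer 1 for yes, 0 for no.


Input: cjbop
Reversed: pobjc
  Compare pos 0 ('c') with pos 4 ('p'): MISMATCH
  Compare pos 1 ('j') with pos 3 ('o'): MISMATCH
Result: not a palindrome

0


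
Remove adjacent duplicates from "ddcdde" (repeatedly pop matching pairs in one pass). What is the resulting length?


Input: ddcdde
Stack-based adjacent duplicate removal:
  Read 'd': push. Stack: d
  Read 'd': matches stack top 'd' => pop. Stack: (empty)
  Read 'c': push. Stack: c
  Read 'd': push. Stack: cd
  Read 'd': matches stack top 'd' => pop. Stack: c
  Read 'e': push. Stack: ce
Final stack: "ce" (length 2)

2


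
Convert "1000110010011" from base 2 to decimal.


Input: "1000110010011" in base 2
Positional expansion:
  Digit '1' (value 1) x 2^12 = 4096
  Digit '0' (value 0) x 2^11 = 0
  Digit '0' (value 0) x 2^10 = 0
  Digit '0' (value 0) x 2^9 = 0
  Digit '1' (value 1) x 2^8 = 256
  Digit '1' (value 1) x 2^7 = 128
  Digit '0' (value 0) x 2^6 = 0
  Digit '0' (value 0) x 2^5 = 0
  Digit '1' (value 1) x 2^4 = 16
  Digit '0' (value 0) x 2^3 = 0
  Digit '0' (value 0) x 2^2 = 0
  Digit '1' (value 1) x 2^1 = 2
  Digit '1' (value 1) x 2^0 = 1
Sum = 4499

4499


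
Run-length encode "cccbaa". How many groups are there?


Input: cccbaa
Scanning for consecutive runs:
  Group 1: 'c' x 3 (positions 0-2)
  Group 2: 'b' x 1 (positions 3-3)
  Group 3: 'a' x 2 (positions 4-5)
Total groups: 3

3


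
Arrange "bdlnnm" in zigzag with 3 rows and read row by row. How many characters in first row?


Zigzag "bdlnnm" into 3 rows:
Placing characters:
  'b' => row 0
  'd' => row 1
  'l' => row 2
  'n' => row 1
  'n' => row 0
  'm' => row 1
Rows:
  Row 0: "bn"
  Row 1: "dnm"
  Row 2: "l"
First row length: 2

2


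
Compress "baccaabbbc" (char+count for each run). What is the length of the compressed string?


Input: baccaabbbc
Runs:
  'b' x 1 => "b1"
  'a' x 1 => "a1"
  'c' x 2 => "c2"
  'a' x 2 => "a2"
  'b' x 3 => "b3"
  'c' x 1 => "c1"
Compressed: "b1a1c2a2b3c1"
Compressed length: 12

12


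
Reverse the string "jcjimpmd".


Input: jcjimpmd
Reading characters right to left:
  Position 7: 'd'
  Position 6: 'm'
  Position 5: 'p'
  Position 4: 'm'
  Position 3: 'i'
  Position 2: 'j'
  Position 1: 'c'
  Position 0: 'j'
Reversed: dmpmijcj

dmpmijcj


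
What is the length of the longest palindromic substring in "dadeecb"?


Input: "dadeecb"
Checking substrings for palindromes:
  [0:3] "dad" (len 3) => palindrome
  [3:5] "ee" (len 2) => palindrome
Longest palindromic substring: "dad" with length 3

3


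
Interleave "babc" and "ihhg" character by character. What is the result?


Interleaving "babc" and "ihhg":
  Position 0: 'b' from first, 'i' from second => "bi"
  Position 1: 'a' from first, 'h' from second => "ah"
  Position 2: 'b' from first, 'h' from second => "bh"
  Position 3: 'c' from first, 'g' from second => "cg"
Result: biahbhcg

biahbhcg


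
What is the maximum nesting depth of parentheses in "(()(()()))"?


Input: "(()(()()))"
Tracking depth:
  Position 0 '(': depth becomes 1
  Position 1 '(': depth becomes 2
  Position 2 ')': depth becomes 1
  Position 3 '(': depth becomes 2
  Position 4 '(': depth becomes 3
  Position 5 ')': depth becomes 2
  Position 6 '(': depth becomes 3
  Position 7 ')': depth becomes 2
  Position 8 ')': depth becomes 1
  Position 9 ')': depth becomes 0
Maximum depth reached: 3

3


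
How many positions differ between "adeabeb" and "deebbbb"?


Comparing "adeabeb" and "deebbbb" position by position:
  Position 0: 'a' vs 'd' => DIFFER
  Position 1: 'd' vs 'e' => DIFFER
  Position 2: 'e' vs 'e' => same
  Position 3: 'a' vs 'b' => DIFFER
  Position 4: 'b' vs 'b' => same
  Position 5: 'e' vs 'b' => DIFFER
  Position 6: 'b' vs 'b' => same
Positions that differ: 4

4


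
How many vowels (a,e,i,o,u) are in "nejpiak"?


Input: nejpiak
Checking each character:
  'n' at position 0: consonant
  'e' at position 1: vowel (running total: 1)
  'j' at position 2: consonant
  'p' at position 3: consonant
  'i' at position 4: vowel (running total: 2)
  'a' at position 5: vowel (running total: 3)
  'k' at position 6: consonant
Total vowels: 3

3


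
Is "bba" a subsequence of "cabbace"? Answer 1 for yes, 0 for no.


Check if "bba" is a subsequence of "cabbace"
Greedy scan:
  Position 0 ('c'): no match needed
  Position 1 ('a'): no match needed
  Position 2 ('b'): matches sub[0] = 'b'
  Position 3 ('b'): matches sub[1] = 'b'
  Position 4 ('a'): matches sub[2] = 'a'
  Position 5 ('c'): no match needed
  Position 6 ('e'): no match needed
All 3 characters matched => is a subsequence

1


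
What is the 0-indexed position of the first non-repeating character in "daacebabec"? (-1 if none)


Input: daacebabec
Character frequencies:
  'a': 3
  'b': 2
  'c': 2
  'd': 1
  'e': 2
Scanning left to right for freq == 1:
  Position 0 ('d'): unique! => answer = 0

0


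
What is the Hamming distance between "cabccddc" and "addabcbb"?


Comparing "cabccddc" and "addabcbb" position by position:
  Position 0: 'c' vs 'a' => differ
  Position 1: 'a' vs 'd' => differ
  Position 2: 'b' vs 'd' => differ
  Position 3: 'c' vs 'a' => differ
  Position 4: 'c' vs 'b' => differ
  Position 5: 'd' vs 'c' => differ
  Position 6: 'd' vs 'b' => differ
  Position 7: 'c' vs 'b' => differ
Total differences (Hamming distance): 8

8


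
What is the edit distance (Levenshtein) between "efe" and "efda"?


Computing edit distance: "efe" -> "efda"
DP table:
           e    f    d    a
      0    1    2    3    4
  e   1    0    1    2    3
  f   2    1    0    1    2
  e   3    2    1    1    2
Edit distance = dp[3][4] = 2

2


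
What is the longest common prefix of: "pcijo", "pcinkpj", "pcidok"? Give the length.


Words: pcijo, pcinkpj, pcidok
  Position 0: all 'p' => match
  Position 1: all 'c' => match
  Position 2: all 'i' => match
  Position 3: ('j', 'n', 'd') => mismatch, stop
LCP = "pci" (length 3)

3


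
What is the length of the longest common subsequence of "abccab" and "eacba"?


LCS of "abccab" and "eacba"
DP table:
           e    a    c    b    a
      0    0    0    0    0    0
  a   0    0    1    1    1    1
  b   0    0    1    1    2    2
  c   0    0    1    2    2    2
  c   0    0    1    2    2    2
  a   0    0    1    2    2    3
  b   0    0    1    2    3    3
LCS length = dp[6][5] = 3

3


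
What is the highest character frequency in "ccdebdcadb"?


Input: ccdebdcadb
Character counts:
  'a': 1
  'b': 2
  'c': 3
  'd': 3
  'e': 1
Maximum frequency: 3

3


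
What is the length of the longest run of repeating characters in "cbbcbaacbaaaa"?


Input: "cbbcbaacbaaaa"
Scanning for longest run:
  Position 1 ('b'): new char, reset run to 1
  Position 2 ('b'): continues run of 'b', length=2
  Position 3 ('c'): new char, reset run to 1
  Position 4 ('b'): new char, reset run to 1
  Position 5 ('a'): new char, reset run to 1
  Position 6 ('a'): continues run of 'a', length=2
  Position 7 ('c'): new char, reset run to 1
  Position 8 ('b'): new char, reset run to 1
  Position 9 ('a'): new char, reset run to 1
  Position 10 ('a'): continues run of 'a', length=2
  Position 11 ('a'): continues run of 'a', length=3
  Position 12 ('a'): continues run of 'a', length=4
Longest run: 'a' with length 4

4


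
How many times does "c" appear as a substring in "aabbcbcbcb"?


Searching for "c" in "aabbcbcbcb"
Scanning each position:
  Position 0: "a" => no
  Position 1: "a" => no
  Position 2: "b" => no
  Position 3: "b" => no
  Position 4: "c" => MATCH
  Position 5: "b" => no
  Position 6: "c" => MATCH
  Position 7: "b" => no
  Position 8: "c" => MATCH
  Position 9: "b" => no
Total occurrences: 3

3


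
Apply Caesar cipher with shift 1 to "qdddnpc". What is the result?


Caesar cipher: shift "qdddnpc" by 1
  'q' (pos 16) + 1 = pos 17 = 'r'
  'd' (pos 3) + 1 = pos 4 = 'e'
  'd' (pos 3) + 1 = pos 4 = 'e'
  'd' (pos 3) + 1 = pos 4 = 'e'
  'n' (pos 13) + 1 = pos 14 = 'o'
  'p' (pos 15) + 1 = pos 16 = 'q'
  'c' (pos 2) + 1 = pos 3 = 'd'
Result: reeeoqd

reeeoqd


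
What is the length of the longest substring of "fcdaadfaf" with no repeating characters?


Input: "fcdaadfaf"
Sliding window (track last position of each char):
  Position 0 ('f'): window [0,0] length 1 -- new best
  Position 1 ('c'): window [0,1] length 2 -- new best
  Position 2 ('d'): window [0,2] length 3 -- new best
  Position 3 ('a'): window [0,3] length 4 -- new best
  Position 4 ('a'): repeat (last at 3), move window start to 4
  Position 4 ('a'): window [4,4] length 1
  Position 5 ('d'): window [4,5] length 2
  Position 6 ('f'): window [4,6] length 3
  Position 7 ('a'): repeat (last at 4), move window start to 5
  Position 7 ('a'): window [5,7] length 3
  Position 8 ('f'): repeat (last at 6), move window start to 7
  Position 8 ('f'): window [7,8] length 2
Longest substring with no repeats: "fcda" with length 4

4


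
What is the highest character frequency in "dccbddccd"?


Input: dccbddccd
Character counts:
  'b': 1
  'c': 4
  'd': 4
Maximum frequency: 4

4


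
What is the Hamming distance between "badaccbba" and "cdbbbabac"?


Comparing "badaccbba" and "cdbbbabac" position by position:
  Position 0: 'b' vs 'c' => differ
  Position 1: 'a' vs 'd' => differ
  Position 2: 'd' vs 'b' => differ
  Position 3: 'a' vs 'b' => differ
  Position 4: 'c' vs 'b' => differ
  Position 5: 'c' vs 'a' => differ
  Position 6: 'b' vs 'b' => same
  Position 7: 'b' vs 'a' => differ
  Position 8: 'a' vs 'c' => differ
Total differences (Hamming distance): 8

8


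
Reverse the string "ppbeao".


Input: ppbeao
Reading characters right to left:
  Position 5: 'o'
  Position 4: 'a'
  Position 3: 'e'
  Position 2: 'b'
  Position 1: 'p'
  Position 0: 'p'
Reversed: oaebpp

oaebpp


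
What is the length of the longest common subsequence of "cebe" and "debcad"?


LCS of "cebe" and "debcad"
DP table:
           d    e    b    c    a    d
      0    0    0    0    0    0    0
  c   0    0    0    0    1    1    1
  e   0    0    1    1    1    1    1
  b   0    0    1    2    2    2    2
  e   0    0    1    2    2    2    2
LCS length = dp[4][6] = 2

2


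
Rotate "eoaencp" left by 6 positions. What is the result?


Input: "eoaencp", rotate left by 6
First 6 characters: "eoaenc"
Remaining characters: "p"
Concatenate remaining + first: "p" + "eoaenc" = "peoaenc"

peoaenc


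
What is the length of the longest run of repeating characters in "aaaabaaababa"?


Input: "aaaabaaababa"
Scanning for longest run:
  Position 1 ('a'): continues run of 'a', length=2
  Position 2 ('a'): continues run of 'a', length=3
  Position 3 ('a'): continues run of 'a', length=4
  Position 4 ('b'): new char, reset run to 1
  Position 5 ('a'): new char, reset run to 1
  Position 6 ('a'): continues run of 'a', length=2
  Position 7 ('a'): continues run of 'a', length=3
  Position 8 ('b'): new char, reset run to 1
  Position 9 ('a'): new char, reset run to 1
  Position 10 ('b'): new char, reset run to 1
  Position 11 ('a'): new char, reset run to 1
Longest run: 'a' with length 4

4


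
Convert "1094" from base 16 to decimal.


Input: "1094" in base 16
Positional expansion:
  Digit '1' (value 1) x 16^3 = 4096
  Digit '0' (value 0) x 16^2 = 0
  Digit '9' (value 9) x 16^1 = 144
  Digit '4' (value 4) x 16^0 = 4
Sum = 4244

4244


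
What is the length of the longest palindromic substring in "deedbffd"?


Input: "deedbffd"
Checking substrings for palindromes:
  [0:4] "deed" (len 4) => palindrome
  [1:3] "ee" (len 2) => palindrome
  [5:7] "ff" (len 2) => palindrome
Longest palindromic substring: "deed" with length 4

4


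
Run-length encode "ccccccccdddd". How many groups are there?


Input: ccccccccdddd
Scanning for consecutive runs:
  Group 1: 'c' x 8 (positions 0-7)
  Group 2: 'd' x 4 (positions 8-11)
Total groups: 2

2


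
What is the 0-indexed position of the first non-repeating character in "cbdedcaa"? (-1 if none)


Input: cbdedcaa
Character frequencies:
  'a': 2
  'b': 1
  'c': 2
  'd': 2
  'e': 1
Scanning left to right for freq == 1:
  Position 0 ('c'): freq=2, skip
  Position 1 ('b'): unique! => answer = 1

1


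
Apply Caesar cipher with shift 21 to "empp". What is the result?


Caesar cipher: shift "empp" by 21
  'e' (pos 4) + 21 = pos 25 = 'z'
  'm' (pos 12) + 21 = pos 7 = 'h'
  'p' (pos 15) + 21 = pos 10 = 'k'
  'p' (pos 15) + 21 = pos 10 = 'k'
Result: zhkk

zhkk


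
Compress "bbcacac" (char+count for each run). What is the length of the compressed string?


Input: bbcacac
Runs:
  'b' x 2 => "b2"
  'c' x 1 => "c1"
  'a' x 1 => "a1"
  'c' x 1 => "c1"
  'a' x 1 => "a1"
  'c' x 1 => "c1"
Compressed: "b2c1a1c1a1c1"
Compressed length: 12

12


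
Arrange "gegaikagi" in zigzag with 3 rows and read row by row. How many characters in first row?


Zigzag "gegaikagi" into 3 rows:
Placing characters:
  'g' => row 0
  'e' => row 1
  'g' => row 2
  'a' => row 1
  'i' => row 0
  'k' => row 1
  'a' => row 2
  'g' => row 1
  'i' => row 0
Rows:
  Row 0: "gii"
  Row 1: "eakg"
  Row 2: "ga"
First row length: 3

3


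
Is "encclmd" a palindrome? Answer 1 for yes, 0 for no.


Input: encclmd
Reversed: dmlccne
  Compare pos 0 ('e') with pos 6 ('d'): MISMATCH
  Compare pos 1 ('n') with pos 5 ('m'): MISMATCH
  Compare pos 2 ('c') with pos 4 ('l'): MISMATCH
Result: not a palindrome

0


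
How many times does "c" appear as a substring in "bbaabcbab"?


Searching for "c" in "bbaabcbab"
Scanning each position:
  Position 0: "b" => no
  Position 1: "b" => no
  Position 2: "a" => no
  Position 3: "a" => no
  Position 4: "b" => no
  Position 5: "c" => MATCH
  Position 6: "b" => no
  Position 7: "a" => no
  Position 8: "b" => no
Total occurrences: 1

1


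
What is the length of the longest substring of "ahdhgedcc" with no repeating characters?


Input: "ahdhgedcc"
Sliding window (track last position of each char):
  Position 0 ('a'): window [0,0] length 1 -- new best
  Position 1 ('h'): window [0,1] length 2 -- new best
  Position 2 ('d'): window [0,2] length 3 -- new best
  Position 3 ('h'): repeat (last at 1), move window start to 2
  Position 3 ('h'): window [2,3] length 2
  Position 4 ('g'): window [2,4] length 3
  Position 5 ('e'): window [2,5] length 4 -- new best
  Position 6 ('d'): repeat (last at 2), move window start to 3
  Position 6 ('d'): window [3,6] length 4
  Position 7 ('c'): window [3,7] length 5 -- new best
  Position 8 ('c'): repeat (last at 7), move window start to 8
  Position 8 ('c'): window [8,8] length 1
Longest substring with no repeats: "hgedc" with length 5

5


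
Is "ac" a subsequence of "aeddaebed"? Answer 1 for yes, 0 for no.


Check if "ac" is a subsequence of "aeddaebed"
Greedy scan:
  Position 0 ('a'): matches sub[0] = 'a'
  Position 1 ('e'): no match needed
  Position 2 ('d'): no match needed
  Position 3 ('d'): no match needed
  Position 4 ('a'): no match needed
  Position 5 ('e'): no match needed
  Position 6 ('b'): no match needed
  Position 7 ('e'): no match needed
  Position 8 ('d'): no match needed
Only matched 1/2 characters => not a subsequence

0


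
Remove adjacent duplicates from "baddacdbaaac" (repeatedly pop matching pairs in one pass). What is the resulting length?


Input: baddacdbaaac
Stack-based adjacent duplicate removal:
  Read 'b': push. Stack: b
  Read 'a': push. Stack: ba
  Read 'd': push. Stack: bad
  Read 'd': matches stack top 'd' => pop. Stack: ba
  Read 'a': matches stack top 'a' => pop. Stack: b
  Read 'c': push. Stack: bc
  Read 'd': push. Stack: bcd
  Read 'b': push. Stack: bcdb
  Read 'a': push. Stack: bcdba
  Read 'a': matches stack top 'a' => pop. Stack: bcdb
  Read 'a': push. Stack: bcdba
  Read 'c': push. Stack: bcdbac
Final stack: "bcdbac" (length 6)

6


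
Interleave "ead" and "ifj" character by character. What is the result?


Interleaving "ead" and "ifj":
  Position 0: 'e' from first, 'i' from second => "ei"
  Position 1: 'a' from first, 'f' from second => "af"
  Position 2: 'd' from first, 'j' from second => "dj"
Result: eiafdj

eiafdj


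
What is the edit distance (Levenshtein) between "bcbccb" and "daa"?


Computing edit distance: "bcbccb" -> "daa"
DP table:
           d    a    a
      0    1    2    3
  b   1    1    2    3
  c   2    2    2    3
  b   3    3    3    3
  c   4    4    4    4
  c   5    5    5    5
  b   6    6    6    6
Edit distance = dp[6][3] = 6

6


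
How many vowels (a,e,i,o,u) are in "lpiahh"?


Input: lpiahh
Checking each character:
  'l' at position 0: consonant
  'p' at position 1: consonant
  'i' at position 2: vowel (running total: 1)
  'a' at position 3: vowel (running total: 2)
  'h' at position 4: consonant
  'h' at position 5: consonant
Total vowels: 2

2


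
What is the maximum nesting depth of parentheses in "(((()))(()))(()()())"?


Input: "(((()))(()))(()()())"
Tracking depth:
  Position 0 '(': depth becomes 1
  Position 1 '(': depth becomes 2
  Position 2 '(': depth becomes 3
  Position 3 '(': depth becomes 4
  Position 4 ')': depth becomes 3
  Position 5 ')': depth becomes 2
  Position 6 ')': depth becomes 1
  Position 7 '(': depth becomes 2
  Position 8 '(': depth becomes 3
  Position 9 ')': depth becomes 2
  Position 10 ')': depth becomes 1
  Position 11 ')': depth becomes 0
  Position 12 '(': depth becomes 1
  Position 13 '(': depth becomes 2
  Position 14 ')': depth becomes 1
  Position 15 '(': depth becomes 2
  Position 16 ')': depth becomes 1
  Position 17 '(': depth becomes 2
  Position 18 ')': depth becomes 1
  Position 19 ')': depth becomes 0
Maximum depth reached: 4

4


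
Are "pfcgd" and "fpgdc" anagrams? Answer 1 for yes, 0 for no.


Strings: "pfcgd", "fpgdc"
Sorted first:  cdfgp
Sorted second: cdfgp
Sorted forms match => anagrams

1


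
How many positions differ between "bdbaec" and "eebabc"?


Comparing "bdbaec" and "eebabc" position by position:
  Position 0: 'b' vs 'e' => DIFFER
  Position 1: 'd' vs 'e' => DIFFER
  Position 2: 'b' vs 'b' => same
  Position 3: 'a' vs 'a' => same
  Position 4: 'e' vs 'b' => DIFFER
  Position 5: 'c' vs 'c' => same
Positions that differ: 3

3


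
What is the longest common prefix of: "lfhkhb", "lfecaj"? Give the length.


Words: lfhkhb, lfecaj
  Position 0: all 'l' => match
  Position 1: all 'f' => match
  Position 2: ('h', 'e') => mismatch, stop
LCP = "lf" (length 2)

2


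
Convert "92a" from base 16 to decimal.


Input: "92a" in base 16
Positional expansion:
  Digit '9' (value 9) x 16^2 = 2304
  Digit '2' (value 2) x 16^1 = 32
  Digit 'a' (value 10) x 16^0 = 10
Sum = 2346

2346


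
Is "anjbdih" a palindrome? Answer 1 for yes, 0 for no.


Input: anjbdih
Reversed: hidbjna
  Compare pos 0 ('a') with pos 6 ('h'): MISMATCH
  Compare pos 1 ('n') with pos 5 ('i'): MISMATCH
  Compare pos 2 ('j') with pos 4 ('d'): MISMATCH
Result: not a palindrome

0


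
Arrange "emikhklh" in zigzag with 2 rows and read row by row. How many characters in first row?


Zigzag "emikhklh" into 2 rows:
Placing characters:
  'e' => row 0
  'm' => row 1
  'i' => row 0
  'k' => row 1
  'h' => row 0
  'k' => row 1
  'l' => row 0
  'h' => row 1
Rows:
  Row 0: "eihl"
  Row 1: "mkkh"
First row length: 4

4


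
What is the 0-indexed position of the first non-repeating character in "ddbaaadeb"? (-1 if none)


Input: ddbaaadeb
Character frequencies:
  'a': 3
  'b': 2
  'd': 3
  'e': 1
Scanning left to right for freq == 1:
  Position 0 ('d'): freq=3, skip
  Position 1 ('d'): freq=3, skip
  Position 2 ('b'): freq=2, skip
  Position 3 ('a'): freq=3, skip
  Position 4 ('a'): freq=3, skip
  Position 5 ('a'): freq=3, skip
  Position 6 ('d'): freq=3, skip
  Position 7 ('e'): unique! => answer = 7

7


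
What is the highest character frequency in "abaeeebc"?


Input: abaeeebc
Character counts:
  'a': 2
  'b': 2
  'c': 1
  'e': 3
Maximum frequency: 3

3


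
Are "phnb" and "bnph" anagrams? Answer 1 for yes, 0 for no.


Strings: "phnb", "bnph"
Sorted first:  bhnp
Sorted second: bhnp
Sorted forms match => anagrams

1


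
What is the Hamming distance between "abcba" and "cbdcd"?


Comparing "abcba" and "cbdcd" position by position:
  Position 0: 'a' vs 'c' => differ
  Position 1: 'b' vs 'b' => same
  Position 2: 'c' vs 'd' => differ
  Position 3: 'b' vs 'c' => differ
  Position 4: 'a' vs 'd' => differ
Total differences (Hamming distance): 4

4


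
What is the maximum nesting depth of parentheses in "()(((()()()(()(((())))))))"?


Input: "()(((()()()(()(((())))))))"
Tracking depth:
  Position 0 '(': depth becomes 1
  Position 1 ')': depth becomes 0
  Position 2 '(': depth becomes 1
  Position 3 '(': depth becomes 2
  Position 4 '(': depth becomes 3
  Position 5 '(': depth becomes 4
  Position 6 ')': depth becomes 3
  Position 7 '(': depth becomes 4
  Position 8 ')': depth becomes 3
  Position 9 '(': depth becomes 4
  Position 10 ')': depth becomes 3
  Position 11 '(': depth becomes 4
  Position 12 '(': depth becomes 5
  Position 13 ')': depth becomes 4
  Position 14 '(': depth becomes 5
  Position 15 '(': depth becomes 6
  Position 16 '(': depth becomes 7
  Position 17 '(': depth becomes 8
  Position 18 ')': depth becomes 7
  Position 19 ')': depth becomes 6
  Position 20 ')': depth becomes 5
  Position 21 ')': depth becomes 4
  Position 22 ')': depth becomes 3
  Position 23 ')': depth becomes 2
  Position 24 ')': depth becomes 1
  Position 25 ')': depth becomes 0
Maximum depth reached: 8

8


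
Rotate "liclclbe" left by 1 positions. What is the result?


Input: "liclclbe", rotate left by 1
First 1 characters: "l"
Remaining characters: "iclclbe"
Concatenate remaining + first: "iclclbe" + "l" = "iclclbel"

iclclbel


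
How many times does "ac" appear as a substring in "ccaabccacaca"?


Searching for "ac" in "ccaabccacaca"
Scanning each position:
  Position 0: "cc" => no
  Position 1: "ca" => no
  Position 2: "aa" => no
  Position 3: "ab" => no
  Position 4: "bc" => no
  Position 5: "cc" => no
  Position 6: "ca" => no
  Position 7: "ac" => MATCH
  Position 8: "ca" => no
  Position 9: "ac" => MATCH
  Position 10: "ca" => no
Total occurrences: 2

2


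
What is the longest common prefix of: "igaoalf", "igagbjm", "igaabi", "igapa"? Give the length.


Words: igaoalf, igagbjm, igaabi, igapa
  Position 0: all 'i' => match
  Position 1: all 'g' => match
  Position 2: all 'a' => match
  Position 3: ('o', 'g', 'a', 'p') => mismatch, stop
LCP = "iga" (length 3)

3


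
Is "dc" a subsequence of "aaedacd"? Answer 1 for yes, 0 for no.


Check if "dc" is a subsequence of "aaedacd"
Greedy scan:
  Position 0 ('a'): no match needed
  Position 1 ('a'): no match needed
  Position 2 ('e'): no match needed
  Position 3 ('d'): matches sub[0] = 'd'
  Position 4 ('a'): no match needed
  Position 5 ('c'): matches sub[1] = 'c'
  Position 6 ('d'): no match needed
All 2 characters matched => is a subsequence

1
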